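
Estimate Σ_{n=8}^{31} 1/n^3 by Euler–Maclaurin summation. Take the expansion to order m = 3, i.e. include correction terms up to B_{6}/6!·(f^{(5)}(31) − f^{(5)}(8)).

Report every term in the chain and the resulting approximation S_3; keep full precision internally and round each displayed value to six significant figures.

S_3 ≈ 0.00834601

∫_8^31 1/x^3 dx evaluates to 0.00729221.
Endpoint term: (f(8) + f(31))/2 = (0.00195312 + 3.35672e-05)/2 = 0.000993346.
So far: 0.00828555.
Correction k=1: B_{2}/2! · (f^{(1)}(31) − f^{(1)}(8)) = 1/12 · (-3.24844e-06 − (-0.000732422)) = 6.07645e-05.
Partial sum through k=1: 0.00834632.
Correction k=2: B_{4}/4! · (f^{(3)}(31) − f^{(3)}(8)) = −1/720 · (-6.76054e-08 − (-0.000228882)) = -3.17798e-07.
Partial sum through k=2: 0.00834600.
Correction k=3: B_{6}/6! · (f^{(5)}(31) − f^{(5)}(8)) = 1/30240 · (-2.95466e-09 − (-0.000150204)) = 4.96696e-09.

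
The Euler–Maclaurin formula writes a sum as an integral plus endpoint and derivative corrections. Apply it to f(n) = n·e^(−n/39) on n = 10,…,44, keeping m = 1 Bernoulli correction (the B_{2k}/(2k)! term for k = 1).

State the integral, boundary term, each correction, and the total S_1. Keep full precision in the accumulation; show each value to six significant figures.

S_1 ≈ 442.179

∫_10^44 x·e^(−x/39) dx evaluates to 431.241.
½[f(10) + f(44)] = ½[7.73824 + 14.2390] = 10.9886.
So far: 442.230.
k=1: B_{2}/(2)! × [f^{(1)}(44) − f^{(1)}(10)] = 1/12 × (-0.0414889 − 0.575408) = -0.0514081.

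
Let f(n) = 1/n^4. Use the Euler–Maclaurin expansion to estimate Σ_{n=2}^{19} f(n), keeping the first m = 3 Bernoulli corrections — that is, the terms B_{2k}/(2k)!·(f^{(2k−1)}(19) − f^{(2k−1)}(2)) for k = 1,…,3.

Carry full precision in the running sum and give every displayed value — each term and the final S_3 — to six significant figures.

∫_2^19 1/x^4 dx evaluates to 0.0416181.
Endpoint term: (f(2) + f(19))/2 = (0.0625000 + 7.67336e-06)/2 = 0.0312538.
So far: 0.0728719.
k=1: B_{2}/(2)! × [f^{(1)}(19) − f^{(1)}(2)] = 1/12 × (-1.61544e-06 − (-0.125000)) = 0.0104165.
Running total after k=1: 0.0832884.
k=2: B_{4}/(4)! × [f^{(3)}(19) − f^{(3)}(2)] = −1/720 × (-1.34247e-07 − (-0.937500)) = -0.00130208.
Running total after k=2: 0.0819864.
k=3: B_{6}/(6)! × [f^{(5)}(19) − f^{(5)}(2)] = 1/30240 × (-2.08251e-08 − (-13.1250)) = 0.000434028.

S_3 ≈ 0.0824204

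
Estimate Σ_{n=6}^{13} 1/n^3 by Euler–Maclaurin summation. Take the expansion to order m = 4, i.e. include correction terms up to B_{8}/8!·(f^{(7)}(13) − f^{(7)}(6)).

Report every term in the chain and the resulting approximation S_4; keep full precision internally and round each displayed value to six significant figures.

The integral term ∫_6^13 1/x^3 dx = 0.0109303.
Boundary: ½(f(6) + f(13)) = ½(0.00462963 + 0.000455166) = 0.00254240.
So far: 0.0134727.
k=1: B_{2}/(2)! × [f^{(1)}(13) − f^{(1)}(6)] = 1/12 × (-0.000105038 − (-0.00231481)) = 0.000184148.
After k=1: 0.0136569.
k=2: B_{4}/(4)! × [f^{(3)}(13) − f^{(3)}(6)] = −1/720 × (-1.24306e-05 − (-0.00128601)) = -1.76886e-06.
After k=2: 0.0136551.
k=3: B_{6}/(6)! × [f^{(5)}(13) − f^{(5)}(6)] = 1/30240 × (-3.08925e-06 − (-0.00150034)) = 4.95124e-08.
After k=3: 0.0136551.
k=4: B_{8}/(8)! × [f^{(7)}(13) − f^{(7)}(6)] = −1/1209600 × (-1.31613e-06 − (-0.00300069)) = -2.47964e-09.

S_4 ≈ 0.0136551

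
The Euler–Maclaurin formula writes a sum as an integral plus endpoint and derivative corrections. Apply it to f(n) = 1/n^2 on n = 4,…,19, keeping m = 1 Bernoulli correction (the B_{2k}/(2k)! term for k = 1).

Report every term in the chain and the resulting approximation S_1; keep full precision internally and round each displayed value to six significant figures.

S_1 ≈ 0.232583

∫_4^19 1/x^2 dx evaluates to 0.197368.
Boundary: ½(f(4) + f(19)) = ½(0.0625000 + 0.00277008) = 0.0326350.
So far: 0.230003.
Correction k=1: B_{2}/2! · (f^{(1)}(19) − f^{(1)}(4)) = 1/12 · (-0.000291588 − (-0.0312500)) = 0.00257987.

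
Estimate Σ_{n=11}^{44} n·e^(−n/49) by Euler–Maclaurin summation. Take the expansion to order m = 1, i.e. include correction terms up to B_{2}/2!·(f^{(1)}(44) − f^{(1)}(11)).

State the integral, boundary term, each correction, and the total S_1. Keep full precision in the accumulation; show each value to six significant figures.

The integral term ∫_11^44 x·e^(−x/49) dx = 492.313.
½[f(11) + f(44)] = ½[8.78816 + 17.9256] = 13.3569.
Running total after boundary: 505.670.
k=1: B_{2}/(2)! × [f^{(1)}(44) − f^{(1)}(11)] = 1/12 × (0.0415715 − 0.619574) = -0.0481668.

S_1 ≈ 505.622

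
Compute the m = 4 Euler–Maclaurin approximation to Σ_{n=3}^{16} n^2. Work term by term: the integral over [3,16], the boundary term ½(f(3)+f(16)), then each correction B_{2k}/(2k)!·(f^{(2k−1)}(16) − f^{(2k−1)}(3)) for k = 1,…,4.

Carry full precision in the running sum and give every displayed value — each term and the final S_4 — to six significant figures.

Integral: ∫_3^16 x^2 dx = 1356.33.
½[f(3) + f(16)] = ½[9.00000 + 256.000] = 132.500.
So far: 1488.83.
k=1: B_{2}/(2)! × [f^{(1)}(16) − f^{(1)}(3)] = 1/12 × (32.0000 − 6.00000) = 2.16667.
Running total after k=1: 1491.00.
k=2: B_{4}/(4)! × [f^{(3)}(16) − f^{(3)}(3)] = −1/720 × (0.00000 − 0.00000) = 0.00000.
Running total after k=2: 1491.00.
k=3: B_{6}/(6)! × [f^{(5)}(16) − f^{(5)}(3)] = 1/30240 × (0.00000 − 0.00000) = 0.00000.
Running total after k=3: 1491.00.
k=4: B_{8}/(8)! × [f^{(7)}(16) − f^{(7)}(3)] = −1/1209600 × (0.00000 − 0.00000) = 0.00000.

S_4 ≈ 1491.00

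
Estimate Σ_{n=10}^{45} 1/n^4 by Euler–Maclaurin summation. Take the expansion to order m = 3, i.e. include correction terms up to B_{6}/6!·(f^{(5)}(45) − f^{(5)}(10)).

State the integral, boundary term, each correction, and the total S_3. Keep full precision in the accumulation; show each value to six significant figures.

S_3 ≈ 0.000383112

The integral term ∫_10^45 1/x^4 dx = 0.000329675.
Boundary: ½(f(10) + f(45)) = ½(0.000100000 + 2.43865e-07) = 5.01219e-05.
Running total after boundary: 0.000379797.
Correction k=1: B_{2}/2! · (f^{(1)}(45) − f^{(1)}(10)) = 1/12 · (-2.16769e-08 − (-4.00000e-05)) = 3.33153e-06.
After k=1: 0.000383129.
Correction k=2: B_{4}/4! · (f^{(3)}(45) − f^{(3)}(10)) = −1/720 · (-3.21139e-10 − (-1.20000e-05)) = -1.66662e-08.
After k=2: 0.000383112.
Correction k=3: B_{6}/6! · (f^{(5)}(45) − f^{(5)}(10)) = 1/30240 · (-8.88089e-12 − (-6.72000e-06)) = 2.22222e-10.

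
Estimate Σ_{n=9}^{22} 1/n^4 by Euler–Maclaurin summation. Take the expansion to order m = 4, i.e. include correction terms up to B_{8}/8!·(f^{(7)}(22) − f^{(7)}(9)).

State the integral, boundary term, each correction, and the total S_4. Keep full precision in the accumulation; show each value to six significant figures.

S_4 ≈ 0.000509831

Integral: ∫_9^22 1/x^4 dx = 0.000425943.
Boundary: ½(f(9) + f(22)) = ½(0.000152416 + 4.26883e-06) = 7.83423e-05.
Running total after boundary: 0.000504285.
Correction k=1: B_{2}/2! · (f^{(1)}(22) − f^{(1)}(9)) = 1/12 · (-7.76152e-07 − (-6.77404e-05)) = 5.58035e-06.
Partial sum through k=1: 0.000509865.
Correction k=2: B_{4}/4! · (f^{(3)}(22) − f^{(3)}(9)) = −1/720 · (-4.81086e-08 − (-2.50890e-05)) = -3.47790e-08.
Partial sum through k=2: 0.000509830.
Correction k=3: B_{6}/6! · (f^{(5)}(22) − f^{(5)}(9)) = 1/30240 · (-5.56628e-09 − (-1.73455e-05)) = 5.73410e-10.
Partial sum through k=3: 0.000509831.
Correction k=4: B_{8}/8! · (f^{(7)}(22) − f^{(7)}(9)) = −1/1209600 · (-1.03505e-09 − (-1.92728e-05)) = -1.59323e-11.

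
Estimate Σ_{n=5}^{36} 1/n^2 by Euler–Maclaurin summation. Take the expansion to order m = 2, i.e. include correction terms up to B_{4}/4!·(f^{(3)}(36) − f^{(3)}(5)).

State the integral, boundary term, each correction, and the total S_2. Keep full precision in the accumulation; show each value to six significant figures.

Integral: ∫_5^36 1/x^2 dx = 0.172222.
½[f(5) + f(36)] = ½[0.0400000 + 0.000771605] = 0.0203858.
Integral + boundary = 0.192608.
k=1: B_{2}/(2)! × [f^{(1)}(36) − f^{(1)}(5)] = 1/12 × (-4.28669e-05 − (-0.0160000)) = 0.00132976.
Partial sum through k=1: 0.193938.
k=2: B_{4}/(4)! × [f^{(3)}(36) − f^{(3)}(5)] = −1/720 × (-3.96916e-07 − (-0.00768000)) = -1.06661e-05.

S_2 ≈ 0.193927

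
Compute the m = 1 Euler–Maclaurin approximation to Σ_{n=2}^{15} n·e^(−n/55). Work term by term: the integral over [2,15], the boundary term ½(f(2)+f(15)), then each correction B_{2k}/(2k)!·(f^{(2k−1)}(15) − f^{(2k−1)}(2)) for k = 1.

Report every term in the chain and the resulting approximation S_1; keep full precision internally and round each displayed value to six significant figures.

∫_2^15 x·e^(−x/55) dx evaluates to 92.0413.
Endpoint term: (f(2) + f(15))/2 = (1.92858 + 11.4195)/2 = 6.67404.
So far: 98.7154.
k=1: B_{2}/(2)! × [f^{(1)}(15) − f^{(1)}(2)] = 1/12 × (0.553673 − 0.929225) = -0.0312960.

S_1 ≈ 98.6841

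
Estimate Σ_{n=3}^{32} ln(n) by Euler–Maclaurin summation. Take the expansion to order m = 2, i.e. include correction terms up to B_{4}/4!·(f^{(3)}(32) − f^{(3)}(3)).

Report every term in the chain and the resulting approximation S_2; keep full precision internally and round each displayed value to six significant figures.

The integral term ∫_3^32 ln(x) dx = 78.6077.
Endpoint term: (f(3) + f(32))/2 = (1.09861 + 3.46574)/2 = 2.28217.
Running total after boundary: 80.8899.
Order-1 term: 1/12 · (0.0312500 − 0.333333) = -0.0251736.
Running total after k=1: 80.8647.
Order-2 term: −1/720 · (6.10352e-05 − 0.0740741) = 0.000102796.

S_2 ≈ 80.8648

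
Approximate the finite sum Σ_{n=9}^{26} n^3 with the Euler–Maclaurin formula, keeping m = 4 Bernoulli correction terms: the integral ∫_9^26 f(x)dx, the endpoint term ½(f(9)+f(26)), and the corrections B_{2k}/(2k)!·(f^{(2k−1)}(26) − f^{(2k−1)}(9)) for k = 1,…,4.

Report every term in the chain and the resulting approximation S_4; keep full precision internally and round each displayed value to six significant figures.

S_4 ≈ 121905

∫_9^26 x^3 dx evaluates to 112604.
Boundary: ½(f(9) + f(26)) = ½(729.000 + 17576.0) = 9152.50.
So far: 121756.
Correction k=1: B_{2}/2! · (f^{(1)}(26) − f^{(1)}(9)) = 1/12 · (2028.00 − 243.000) = 148.750.
After k=1: 121905.
Correction k=2: B_{4}/4! · (f^{(3)}(26) − f^{(3)}(9)) = −1/720 · (6.00000 − 6.00000) = 0.00000.
After k=2: 121905.
Correction k=3: B_{6}/6! · (f^{(5)}(26) − f^{(5)}(9)) = 1/30240 · (0.00000 − 0.00000) = 0.00000.
After k=3: 121905.
Correction k=4: B_{8}/8! · (f^{(7)}(26) − f^{(7)}(9)) = −1/1209600 · (0.00000 − 0.00000) = 0.00000.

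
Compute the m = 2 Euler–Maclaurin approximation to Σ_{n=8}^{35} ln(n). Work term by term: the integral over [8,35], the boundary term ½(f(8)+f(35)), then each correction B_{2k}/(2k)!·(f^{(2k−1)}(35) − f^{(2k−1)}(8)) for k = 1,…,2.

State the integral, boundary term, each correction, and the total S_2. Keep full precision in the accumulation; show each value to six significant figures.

∫_8^35 ln(x) dx evaluates to 80.8016.
½[f(8) + f(35)] = ½[2.07944 + 3.55535] = 2.81739.
So far: 83.6190.
Correction k=1: B_{2}/2! · (f^{(1)}(35) − f^{(1)}(8)) = 1/12 · (0.0285714 − 0.125000) = -0.00803571.
After k=1: 83.6110.
Correction k=2: B_{4}/4! · (f^{(3)}(35) − f^{(3)}(8)) = −1/720 · (4.66472e-05 − 0.00390625) = 5.36056e-06.

S_2 ≈ 83.6110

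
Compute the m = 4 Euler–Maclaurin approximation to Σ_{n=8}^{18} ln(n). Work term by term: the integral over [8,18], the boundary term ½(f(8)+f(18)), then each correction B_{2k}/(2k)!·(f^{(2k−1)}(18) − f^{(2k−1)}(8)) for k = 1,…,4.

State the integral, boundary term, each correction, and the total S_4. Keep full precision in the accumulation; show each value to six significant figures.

S_4 ≈ 27.8703

∫_8^18 ln(x) dx evaluates to 25.3912.
Endpoint term: (f(8) + f(18))/2 = (2.07944 + 2.89037)/2 = 2.48491.
Integral + boundary = 27.8761.
Order-1 term: 1/12 · (0.0555556 − 0.125000) = -0.00578704.
Running total after k=1: 27.8703.
Order-2 term: −1/720 · (0.000342936 − 0.00390625) = 4.94905e-06.
Running total after k=2: 27.8703.
Order-3 term: 1/30240 · (1.27013e-05 − 0.000732422) = -2.38003e-08.
Running total after k=3: 27.8703.
Order-4 term: −1/1209600 · (1.17605e-06 − 0.000343323) = 2.82859e-10.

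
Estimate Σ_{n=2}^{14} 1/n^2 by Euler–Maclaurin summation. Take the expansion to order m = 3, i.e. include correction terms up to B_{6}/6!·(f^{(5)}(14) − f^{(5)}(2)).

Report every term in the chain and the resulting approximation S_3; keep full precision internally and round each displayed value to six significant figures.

S_3 ≈ 0.576039

Integral: ∫_2^14 1/x^2 dx = 0.428571.
½[f(2) + f(14)] = ½[0.250000 + 0.00510204] = 0.127551.
Running total after boundary: 0.556122.
k=1: B_{2}/(2)! × [f^{(1)}(14) − f^{(1)}(2)] = 1/12 × (-0.000728863 − (-0.250000)) = 0.0207726.
Running total after k=1: 0.576895.
k=2: B_{4}/(4)! × [f^{(3)}(14) − f^{(3)}(2)] = −1/720 × (-4.46243e-05 − (-0.750000)) = -0.00104160.
Running total after k=2: 0.575853.
k=3: B_{6}/(6)! × [f^{(5)}(14) − f^{(5)}(2)] = 1/30240 × (-6.83024e-06 − (-5.62500)) = 0.000186012.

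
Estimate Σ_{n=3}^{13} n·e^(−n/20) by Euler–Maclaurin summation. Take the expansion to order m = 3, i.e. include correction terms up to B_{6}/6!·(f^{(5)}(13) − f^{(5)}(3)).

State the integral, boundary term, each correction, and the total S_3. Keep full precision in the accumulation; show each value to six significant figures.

S_3 ≈ 56.0141

∫_3^13 x·e^(−x/20) dx evaluates to 51.3755.
½[f(3) + f(13)] = ½[2.58212 + 6.78660] = 4.68436.
Integral + boundary = 56.0598.
k=1: B_{2}/(2)! × [f^{(1)}(13) − f^{(1)}(3)] = 1/12 × (0.182716 − 0.731602) = -0.0457405.
Partial sum through k=1: 56.0141.
k=2: B_{4}/(4)! × [f^{(3)}(13) − f^{(3)}(3)] = −1/720 × (0.00306702 − 0.00613254) = 4.25767e-06.
Partial sum through k=2: 56.0141.
k=3: B_{6}/(6)! × [f^{(5)}(13) − f^{(5)}(3)] = 1/30240 × (1.41931e-05 − 2.60902e-05) = -3.93422e-10.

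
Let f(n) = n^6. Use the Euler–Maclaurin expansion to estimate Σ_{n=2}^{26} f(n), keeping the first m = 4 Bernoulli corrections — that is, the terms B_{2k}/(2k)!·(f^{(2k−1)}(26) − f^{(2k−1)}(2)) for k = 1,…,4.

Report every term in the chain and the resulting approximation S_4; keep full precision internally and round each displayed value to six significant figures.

∫_2^26 x^6 dx evaluates to 1.14740e+09.
Endpoint term: (f(2) + f(26))/2 = (64.0000 + 3.08916e+08)/2 = 1.54458e+08.
So far: 1.30186e+09.
Order-1 term: 1/12 · (7.12883e+07 − 192.000) = 5.94067e+06.
Partial sum through k=1: 1.30780e+09.
Order-2 term: −1/720 · (2.10912e+06 − 960.000) = -2928.00.
Partial sum through k=2: 1.30780e+09.
Order-3 term: 1/30240 · (18720.0 − 1440.00) = 0.571429.
Partial sum through k=3: 1.30780e+09.
Order-4 term: −1/1209600 · (0.00000 − 0.00000) = 0.00000.

S_4 ≈ 1.30780e+09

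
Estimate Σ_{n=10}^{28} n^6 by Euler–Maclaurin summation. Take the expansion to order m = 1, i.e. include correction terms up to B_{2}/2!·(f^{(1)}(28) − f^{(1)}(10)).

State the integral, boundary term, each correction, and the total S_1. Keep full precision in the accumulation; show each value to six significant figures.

Integral: ∫_10^28 x^6 dx = 1.92613e+09.
½[f(10) + f(28)] = ½[1.00000e+06 + 4.81890e+08] = 2.41445e+08.
So far: 2.16758e+09.
k=1: B_{2}/(2)! × [f^{(1)}(28) − f^{(1)}(10)] = 1/12 × (1.03262e+08 − 600000) = 8.55518e+06.

S_1 ≈ 2.17613e+09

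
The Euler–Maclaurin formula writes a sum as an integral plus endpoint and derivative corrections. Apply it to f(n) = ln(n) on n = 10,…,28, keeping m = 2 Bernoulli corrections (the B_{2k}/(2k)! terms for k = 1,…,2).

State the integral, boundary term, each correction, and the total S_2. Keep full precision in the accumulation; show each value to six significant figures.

Integral: ∫_10^28 ln(x) dx = 52.2759.
Endpoint term: (f(10) + f(28))/2 = (2.30259 + 3.33220)/2 = 2.81739.
Integral + boundary = 55.0933.
k=1: B_{2}/(2)! × [f^{(1)}(28) − f^{(1)}(10)] = 1/12 × (0.0357143 − 0.100000) = -0.00535714.
After k=1: 55.0879.
k=2: B_{4}/(4)! × [f^{(3)}(28) − f^{(3)}(10)] = −1/720 × (9.11079e-05 − 0.00200000) = 2.65124e-06.

S_2 ≈ 55.0879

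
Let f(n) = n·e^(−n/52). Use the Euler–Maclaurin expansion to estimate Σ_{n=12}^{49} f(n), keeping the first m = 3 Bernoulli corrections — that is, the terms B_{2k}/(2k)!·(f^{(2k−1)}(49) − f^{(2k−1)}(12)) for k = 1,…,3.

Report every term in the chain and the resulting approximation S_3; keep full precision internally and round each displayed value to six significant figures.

Integral: ∫_12^49 x·e^(−x/52) dx = 595.326.
Endpoint term: (f(12) + f(49))/2 = (9.52707 + 19.0966)/2 = 14.3119.
Running total after boundary: 609.638.
Correction k=1: B_{2}/2! · (f^{(1)}(49) − f^{(1)}(12)) = 1/12 · (0.0224843 − 0.610710) = -0.0490188.
Running total after k=1: 609.589.
Correction k=2: B_{4}/4! · (f^{(3)}(49) − f^{(3)}(12)) = −1/720 · (0.000296575 − 0.000813075) = 7.17361e-07.
Running total after k=2: 609.589.
Correction k=3: B_{6}/6! · (f^{(5)}(49) − f^{(5)}(12)) = 1/30240 · (2.16285e-07 − 5.17861e-07) = -9.97274e-12.

S_3 ≈ 609.589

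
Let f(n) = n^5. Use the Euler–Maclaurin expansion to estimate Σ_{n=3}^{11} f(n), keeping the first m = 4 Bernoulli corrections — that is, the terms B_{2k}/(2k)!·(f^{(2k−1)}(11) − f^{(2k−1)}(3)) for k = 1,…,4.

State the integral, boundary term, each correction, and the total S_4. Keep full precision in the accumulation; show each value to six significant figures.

Integral: ∫_3^11 x^5 dx = 295139.
Boundary: ½(f(3) + f(11)) = ½(243.000 + 161051) = 80647.0.
Integral + boundary = 375786.
k=1: B_{2}/(2)! × [f^{(1)}(11) − f^{(1)}(3)] = 1/12 × (73205.0 − 405.000) = 6066.67.
Running total after k=1: 381852.
k=2: B_{4}/(4)! × [f^{(3)}(11) − f^{(3)}(3)] = −1/720 × (7260.00 − 540.000) = -9.33333.
Running total after k=2: 381843.
k=3: B_{6}/(6)! × [f^{(5)}(11) − f^{(5)}(3)] = 1/30240 × (120.000 − 120.000) = 0.00000.
Running total after k=3: 381843.
k=4: B_{8}/(8)! × [f^{(7)}(11) − f^{(7)}(3)] = −1/1209600 × (0.00000 − 0.00000) = 0.00000.

S_4 ≈ 381843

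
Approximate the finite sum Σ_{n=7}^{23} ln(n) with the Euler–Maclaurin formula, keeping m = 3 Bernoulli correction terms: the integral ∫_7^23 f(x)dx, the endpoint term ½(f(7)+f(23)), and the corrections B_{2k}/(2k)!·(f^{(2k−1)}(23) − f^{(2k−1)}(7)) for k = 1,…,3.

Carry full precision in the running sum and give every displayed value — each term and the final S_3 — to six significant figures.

S_3 ≈ 45.0274

The integral term ∫_7^23 ln(x) dx = 42.4950.
½[f(7) + f(23)] = ½[1.94591 + 3.13549] = 2.54070.
Running total after boundary: 45.0357.
Correction k=1: B_{2}/2! · (f^{(1)}(23) − f^{(1)}(7)) = 1/12 · (0.0434783 − 0.142857) = -0.00828157.
After k=1: 45.0274.
Correction k=2: B_{4}/4! · (f^{(3)}(23) − f^{(3)}(7)) = −1/720 · (0.000164379 − 0.00583090) = 7.87017e-06.
After k=2: 45.0274.
Correction k=3: B_{6}/6! · (f^{(5)}(23) − f^{(5)}(7)) = 1/30240 · (3.72883e-06 − 0.00142798) = -4.70981e-08.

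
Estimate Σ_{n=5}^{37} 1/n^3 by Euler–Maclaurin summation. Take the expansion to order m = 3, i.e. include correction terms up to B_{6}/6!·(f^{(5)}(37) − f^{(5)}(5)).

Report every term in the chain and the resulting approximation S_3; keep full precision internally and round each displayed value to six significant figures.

S_3 ≈ 0.0240394

∫_5^37 1/x^3 dx evaluates to 0.0196348.
½[f(5) + f(37)] = ½[0.00800000 + 1.97422e-05] = 0.00400987.
Integral + boundary = 0.0236446.
k=1: B_{2}/(2)! × [f^{(1)}(37) − f^{(1)}(5)] = 1/12 × (-1.60072e-06 − (-0.00480000)) = 0.000399867.
Running total after k=1: 0.0240445.
k=2: B_{4}/(4)! × [f^{(3)}(37) − f^{(3)}(5)] = −1/720 × (-2.33852e-08 − (-0.00384000)) = -5.33330e-06.
Running total after k=2: 0.0240392.
k=3: B_{6}/(6)! × [f^{(5)}(37) − f^{(5)}(5)] = 1/30240 × (-7.17442e-10 − (-0.00645120)) = 2.13333e-07.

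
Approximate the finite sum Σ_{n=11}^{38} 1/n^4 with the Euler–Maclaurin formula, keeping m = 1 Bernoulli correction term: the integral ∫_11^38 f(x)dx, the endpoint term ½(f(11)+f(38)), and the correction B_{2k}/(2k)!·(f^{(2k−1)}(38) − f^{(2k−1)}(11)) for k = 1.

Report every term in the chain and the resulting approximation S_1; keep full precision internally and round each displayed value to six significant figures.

Integral: ∫_11^38 1/x^4 dx = 0.000244364.
Endpoint term: (f(11) + f(38))/2 = (6.83013e-05 + 4.79585e-07)/2 = 3.43905e-05.
Integral + boundary = 0.000278754.
Correction k=1: B_{2}/2! · (f^{(1)}(38) − f^{(1)}(11)) = 1/12 · (-5.04826e-08 − (-2.48369e-05)) = 2.06553e-06.

S_1 ≈ 0.000280820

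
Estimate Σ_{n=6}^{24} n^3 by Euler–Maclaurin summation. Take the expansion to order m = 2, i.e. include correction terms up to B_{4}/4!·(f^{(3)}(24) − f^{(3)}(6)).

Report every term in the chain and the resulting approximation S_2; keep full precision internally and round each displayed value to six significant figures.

S_2 ≈ 89775.0

The integral term ∫_6^24 x^3 dx = 82620.0.
Endpoint term: (f(6) + f(24))/2 = (216.000 + 13824.0)/2 = 7020.00.
So far: 89640.0.
k=1: B_{2}/(2)! × [f^{(1)}(24) − f^{(1)}(6)] = 1/12 × (1728.00 − 108.000) = 135.000.
Partial sum through k=1: 89775.0.
k=2: B_{4}/(4)! × [f^{(3)}(24) − f^{(3)}(6)] = −1/720 × (6.00000 − 6.00000) = 0.00000.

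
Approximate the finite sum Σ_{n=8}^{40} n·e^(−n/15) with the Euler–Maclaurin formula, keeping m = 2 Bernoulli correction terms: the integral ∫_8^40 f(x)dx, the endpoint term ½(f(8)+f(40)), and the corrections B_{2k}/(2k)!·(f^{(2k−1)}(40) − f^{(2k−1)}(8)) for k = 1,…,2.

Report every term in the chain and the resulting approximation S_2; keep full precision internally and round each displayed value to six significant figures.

S_2 ≈ 148.773

The integral term ∫_8^40 x·e^(−x/15) dx = 145.069.
Boundary: ½(f(8) + f(40)) = ½(4.69317 + 2.77934) = 3.73625.
Running total after boundary: 148.805.
k=1: B_{2}/(2)! × [f^{(1)}(40) − f^{(1)}(8)] = 1/12 × (-0.115806 − 0.273768) = -0.0324645.
Running total after k=1: 148.773.
k=2: B_{4}/(4)! × [f^{(3)}(40) − f^{(3)}(8)] = −1/720 × (0.000102938 − 0.00643138) = 8.78950e-06.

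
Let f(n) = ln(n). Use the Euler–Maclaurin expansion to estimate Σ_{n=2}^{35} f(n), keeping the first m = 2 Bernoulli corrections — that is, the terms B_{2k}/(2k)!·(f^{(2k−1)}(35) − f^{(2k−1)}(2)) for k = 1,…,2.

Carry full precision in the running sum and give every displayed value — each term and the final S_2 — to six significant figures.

∫_2^35 ln(x) dx evaluates to 90.0509.
½[f(2) + f(35)] = ½[0.693147 + 3.55535] = 2.12425.
So far: 92.1751.
k=1: B_{2}/(2)! × [f^{(1)}(35) − f^{(1)}(2)] = 1/12 × (0.0285714 − 0.500000) = -0.0392857.
Running total after k=1: 92.1358.
k=2: B_{4}/(4)! × [f^{(3)}(35) − f^{(3)}(2)] = −1/720 × (4.66472e-05 − 0.250000) = 0.000347157.

S_2 ≈ 92.1362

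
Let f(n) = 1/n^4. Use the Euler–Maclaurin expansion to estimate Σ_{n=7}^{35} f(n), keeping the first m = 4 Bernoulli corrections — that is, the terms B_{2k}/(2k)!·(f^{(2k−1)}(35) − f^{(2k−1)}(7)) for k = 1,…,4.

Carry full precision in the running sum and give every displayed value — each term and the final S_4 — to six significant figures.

Integral: ∫_7^35 1/x^4 dx = 0.000964043.
Boundary: ½(f(7) + f(35)) = ½(0.000416493 + 6.66389e-07) = 0.000208580.
So far: 0.00117262.
Correction k=1: B_{2}/2! · (f^{(1)}(35) − f^{(1)}(7)) = 1/12 · (-7.61587e-08 − (-0.000237996)) = 1.98267e-05.
After k=1: 0.00119245.
Correction k=2: B_{4}/4! · (f^{(3)}(35) − f^{(3)}(7)) = −1/720 · (-1.86511e-09 − (-0.000145712)) = -2.02375e-07.
After k=2: 0.00119225.
Correction k=3: B_{6}/6! · (f^{(5)}(35) − f^{(5)}(7)) = 1/30240 · (-8.52623e-11 − (-0.000166528)) = 5.50687e-09.
After k=3: 0.00119225.
Correction k=4: B_{8}/8! · (f^{(7)}(35) − f^{(7)}(7)) = −1/1209600 · (-6.26417e-12 − (-0.000305868)) = -2.52867e-10.

S_4 ≈ 0.00119225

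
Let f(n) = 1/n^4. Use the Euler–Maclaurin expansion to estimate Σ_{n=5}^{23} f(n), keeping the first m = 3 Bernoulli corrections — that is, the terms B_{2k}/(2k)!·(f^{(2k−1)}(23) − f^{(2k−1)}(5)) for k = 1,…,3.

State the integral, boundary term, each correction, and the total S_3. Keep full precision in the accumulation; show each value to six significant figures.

S_3 ≈ 0.00354565

∫_5^23 1/x^4 dx evaluates to 0.00263927.
½[f(5) + f(23)] = ½[0.00160000 + 3.57346e-06] = 0.000801787.
So far: 0.00344106.
Order-1 term: 1/12 · (-6.21471e-07 − (-0.00128000)) = 0.000106615.
Partial sum through k=1: 0.00354767.
Order-2 term: −1/720 · (-3.52441e-08 − (-0.00153600)) = -2.13328e-06.
Partial sum through k=2: 0.00354554.
Order-3 term: 1/30240 · (-3.73094e-09 − (-0.00344064)) = 1.13778e-07.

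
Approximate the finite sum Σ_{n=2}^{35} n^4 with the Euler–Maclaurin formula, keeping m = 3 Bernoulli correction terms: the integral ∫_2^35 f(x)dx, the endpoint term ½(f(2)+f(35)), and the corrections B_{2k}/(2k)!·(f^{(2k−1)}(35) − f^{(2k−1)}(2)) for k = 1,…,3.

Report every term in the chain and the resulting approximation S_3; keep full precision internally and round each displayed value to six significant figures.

∫_2^35 x^4 dx evaluates to 1.05044e+07.
Endpoint term: (f(2) + f(35))/2 = (16.0000 + 1.50062e+06)/2 = 750320.
Running total after boundary: 1.12547e+07.
Correction k=1: B_{2}/2! · (f^{(1)}(35) − f^{(1)}(2)) = 1/12 · (171500 − 32.0000) = 14289.0.
After k=1: 1.12690e+07.
Correction k=2: B_{4}/4! · (f^{(3)}(35) − f^{(3)}(2)) = −1/720 · (840.000 − 48.0000) = -1.10000.
After k=2: 1.12690e+07.
Correction k=3: B_{6}/6! · (f^{(5)}(35) − f^{(5)}(2)) = 1/30240 · (0.00000 − 0.00000) = 0.00000.

S_3 ≈ 1.12690e+07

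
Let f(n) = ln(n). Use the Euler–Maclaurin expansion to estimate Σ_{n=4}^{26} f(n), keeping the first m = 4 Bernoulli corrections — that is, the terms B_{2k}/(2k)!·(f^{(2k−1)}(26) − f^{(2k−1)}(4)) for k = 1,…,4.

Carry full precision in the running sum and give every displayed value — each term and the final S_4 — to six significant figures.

Integral: ∫_4^26 ln(x) dx = 57.1653.
Boundary: ½(f(4) + f(26)) = ½(1.38629 + 3.25810) = 2.32220.
So far: 59.4875.
Correction k=1: B_{2}/2! · (f^{(1)}(26) − f^{(1)}(4)) = 1/12 · (0.0384615 − 0.250000) = -0.0176282.
After k=1: 59.4699.
Correction k=2: B_{4}/4! · (f^{(3)}(26) − f^{(3)}(4)) = −1/720 · (0.000113792 − 0.0312500) = 4.32447e-05.
After k=2: 59.4699.
Correction k=3: B_{6}/6! · (f^{(5)}(26) − f^{(5)}(4)) = 1/30240 · (2.01997e-06 − 0.0234375) = -7.74983e-07.
After k=3: 59.4699.
Correction k=4: B_{8}/8! · (f^{(7)}(26) − f^{(7)}(4)) = −1/1209600 · (8.96436e-08 − 0.0439453) = 3.63304e-08.

S_4 ≈ 59.4699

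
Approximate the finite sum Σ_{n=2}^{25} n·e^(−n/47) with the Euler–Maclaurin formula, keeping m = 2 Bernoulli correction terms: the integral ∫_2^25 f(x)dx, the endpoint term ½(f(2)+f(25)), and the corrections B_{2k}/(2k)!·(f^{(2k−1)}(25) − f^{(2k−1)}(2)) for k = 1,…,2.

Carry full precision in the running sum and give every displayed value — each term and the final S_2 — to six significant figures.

S_2 ≈ 227.275

∫_2^25 x·e^(−x/47) dx evaluates to 219.027.
Endpoint term: (f(2) + f(25))/2 = (1.91668 + 14.6870)/2 = 8.30183.
Running total after boundary: 227.329.
k=1: B_{2}/(2)! × [f^{(1)}(25) − f^{(1)}(2)] = 1/12 × (0.274990 − 0.917559) = -0.0535474.
Partial sum through k=1: 227.275.
k=2: B_{4}/(4)! × [f^{(3)}(25) − f^{(3)}(2)] = −1/720 × (0.000656382 − 0.00128304) = 8.70360e-07.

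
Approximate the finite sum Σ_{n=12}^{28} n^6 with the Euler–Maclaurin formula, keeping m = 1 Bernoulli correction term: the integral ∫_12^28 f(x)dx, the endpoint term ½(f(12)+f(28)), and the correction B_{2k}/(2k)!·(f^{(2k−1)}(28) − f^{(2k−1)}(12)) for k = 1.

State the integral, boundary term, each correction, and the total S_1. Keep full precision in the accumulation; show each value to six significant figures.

Integral: ∫_12^28 x^6 dx = 1.92244e+09.
Endpoint term: (f(12) + f(28))/2 = (2.98598e+06 + 4.81890e+08)/2 = 2.42438e+08.
Integral + boundary = 2.16488e+09.
Order-1 term: 1/12 · (1.03262e+08 − 1.49299e+06) = 8.48077e+06.

S_1 ≈ 2.17336e+09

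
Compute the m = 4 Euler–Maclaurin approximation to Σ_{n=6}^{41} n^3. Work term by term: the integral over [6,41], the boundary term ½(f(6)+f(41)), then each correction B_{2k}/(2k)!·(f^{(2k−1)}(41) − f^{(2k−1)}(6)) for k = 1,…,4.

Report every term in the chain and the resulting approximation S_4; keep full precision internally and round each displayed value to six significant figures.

S_4 ≈ 741096

Integral: ∫_6^41 x^3 dx = 706116.
Endpoint term: (f(6) + f(41))/2 = (216.000 + 68921.0)/2 = 34568.5.
So far: 740685.
Order-1 term: 1/12 · (5043.00 − 108.000) = 411.250.
Running total after k=1: 741096.
Order-2 term: −1/720 · (6.00000 − 6.00000) = 0.00000.
Running total after k=2: 741096.
Order-3 term: 1/30240 · (0.00000 − 0.00000) = 0.00000.
Running total after k=3: 741096.
Order-4 term: −1/1209600 · (0.00000 − 0.00000) = 0.00000.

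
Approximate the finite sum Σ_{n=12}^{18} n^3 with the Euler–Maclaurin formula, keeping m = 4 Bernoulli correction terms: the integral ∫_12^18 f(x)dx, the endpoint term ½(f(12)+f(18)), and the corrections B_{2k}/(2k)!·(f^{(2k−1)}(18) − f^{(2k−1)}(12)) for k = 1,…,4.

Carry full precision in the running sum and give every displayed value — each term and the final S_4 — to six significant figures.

S_4 ≈ 24885.0

The integral term ∫_12^18 x^3 dx = 21060.0.
Endpoint term: (f(12) + f(18))/2 = (1728.00 + 5832.00)/2 = 3780.00.
So far: 24840.0.
Order-1 term: 1/12 · (972.000 − 432.000) = 45.0000.
Partial sum through k=1: 24885.0.
Order-2 term: −1/720 · (6.00000 − 6.00000) = 0.00000.
Partial sum through k=2: 24885.0.
Order-3 term: 1/30240 · (0.00000 − 0.00000) = 0.00000.
Partial sum through k=3: 24885.0.
Order-4 term: −1/1209600 · (0.00000 − 0.00000) = 0.00000.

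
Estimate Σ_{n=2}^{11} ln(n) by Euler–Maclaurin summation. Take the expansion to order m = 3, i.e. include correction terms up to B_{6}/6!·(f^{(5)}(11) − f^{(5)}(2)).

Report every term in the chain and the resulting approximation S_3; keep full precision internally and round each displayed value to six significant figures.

Integral: ∫_2^11 ln(x) dx = 15.9906.
Endpoint term: (f(2) + f(11))/2 = (0.693147 + 2.39790)/2 = 1.54552.
Integral + boundary = 17.5361.
Correction k=1: B_{2}/2! · (f^{(1)}(11) − f^{(1)}(2)) = 1/12 · (0.0909091 − 0.500000) = -0.0340909.
After k=1: 17.5020.
Correction k=2: B_{4}/4! · (f^{(3)}(11) − f^{(3)}(2)) = −1/720 · (0.00150263 − 0.250000) = 0.000345135.
After k=2: 17.5023.
Correction k=3: B_{6}/6! · (f^{(5)}(11) − f^{(5)}(2)) = 1/30240 · (0.000149021 − 0.750000) = -2.47967e-05.

S_3 ≈ 17.5023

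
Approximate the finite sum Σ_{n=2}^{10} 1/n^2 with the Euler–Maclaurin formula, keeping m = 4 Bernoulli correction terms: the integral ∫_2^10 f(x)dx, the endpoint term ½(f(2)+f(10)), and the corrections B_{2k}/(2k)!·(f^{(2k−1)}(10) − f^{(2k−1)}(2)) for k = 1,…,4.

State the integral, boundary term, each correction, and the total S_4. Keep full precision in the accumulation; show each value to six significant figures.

Integral: ∫_2^10 1/x^2 dx = 0.400000.
½[f(2) + f(10)] = ½[0.250000 + 0.0100000] = 0.130000.
Running total after boundary: 0.530000.
Order-1 term: 1/12 · (-0.00200000 − (-0.250000)) = 0.0206667.
Partial sum through k=1: 0.550667.
Order-2 term: −1/720 · (-0.000240000 − (-0.750000)) = -0.00104133.
Partial sum through k=2: 0.549625.
Order-3 term: 1/30240 · (-7.20000e-05 − (-5.62500)) = 0.000186010.
Partial sum through k=3: 0.549811.
Order-4 term: −1/1209600 · (-4.03200e-05 − (-78.7500)) = -6.51041e-05.

S_4 ≈ 0.549746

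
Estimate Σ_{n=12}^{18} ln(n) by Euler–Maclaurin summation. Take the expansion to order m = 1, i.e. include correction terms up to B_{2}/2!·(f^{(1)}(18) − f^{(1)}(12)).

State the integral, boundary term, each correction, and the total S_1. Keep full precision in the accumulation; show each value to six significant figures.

The integral term ∫_12^18 ln(x) dx = 16.2078.
Endpoint term: (f(12) + f(18))/2 = (2.48491 + 2.89037)/2 = 2.68764.
So far: 18.8955.
k=1: B_{2}/(2)! × [f^{(1)}(18) − f^{(1)}(12)] = 1/12 × (0.0555556 − 0.0833333) = -0.00231481.

S_1 ≈ 18.8931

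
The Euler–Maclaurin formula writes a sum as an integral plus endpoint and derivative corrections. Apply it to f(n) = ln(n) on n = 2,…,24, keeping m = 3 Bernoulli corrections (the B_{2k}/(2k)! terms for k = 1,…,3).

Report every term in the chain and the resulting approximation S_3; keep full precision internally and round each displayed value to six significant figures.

S_3 ≈ 54.7847

∫_2^24 ln(x) dx evaluates to 52.8870.
Boundary: ½(f(2) + f(24)) = ½(0.693147 + 3.17805) = 1.93560.
Integral + boundary = 54.8226.
Order-1 term: 1/12 · (0.0416667 − 0.500000) = -0.0381944.
Partial sum through k=1: 54.7844.
Order-2 term: −1/720 · (0.000144676 − 0.250000) = 0.000347021.
Partial sum through k=2: 54.7848.
Order-3 term: 1/30240 · (3.01408e-06 − 0.750000) = -2.48015e-05.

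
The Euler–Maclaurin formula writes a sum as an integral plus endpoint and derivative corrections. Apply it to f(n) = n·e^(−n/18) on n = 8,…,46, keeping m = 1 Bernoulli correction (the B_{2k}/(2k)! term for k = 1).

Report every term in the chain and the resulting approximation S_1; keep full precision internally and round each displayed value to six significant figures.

S_1 ≈ 214.932

∫_8^46 x·e^(−x/18) dx evaluates to 210.621.
Endpoint term: (f(8) + f(46))/2 = (5.12944 + 3.57186)/2 = 4.35065.
So far: 214.971.
k=1: B_{2}/(2)! × [f^{(1)}(46) − f^{(1)}(8)] = 1/12 × (-0.120787 − 0.356211) = -0.0397499.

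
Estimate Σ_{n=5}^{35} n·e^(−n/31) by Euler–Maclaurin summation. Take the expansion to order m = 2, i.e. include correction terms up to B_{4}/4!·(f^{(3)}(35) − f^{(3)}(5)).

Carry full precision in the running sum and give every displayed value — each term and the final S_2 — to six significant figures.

S_2 ≈ 295.923

∫_5^35 x·e^(−x/31) dx evaluates to 288.200.
Boundary: ½(f(5) + f(35)) = ½(4.25522 + 11.3171) = 7.78617.
Integral + boundary = 295.986.
Order-1 term: 1/12 · (-0.0417221 − 0.713780) = -0.0629585.
Partial sum through k=1: 295.923.
Order-2 term: −1/720 · (0.000629521 − 0.00251391) = 2.61721e-06.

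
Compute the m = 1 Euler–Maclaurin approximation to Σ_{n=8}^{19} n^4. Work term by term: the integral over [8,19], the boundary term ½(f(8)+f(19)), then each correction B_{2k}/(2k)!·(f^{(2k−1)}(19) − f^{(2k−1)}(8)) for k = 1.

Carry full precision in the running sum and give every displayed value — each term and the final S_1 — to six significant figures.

∫_8^19 x^4 dx evaluates to 488666.
½[f(8) + f(19)] = ½[4096.00 + 130321] = 67208.5.
Integral + boundary = 555875.
Correction k=1: B_{2}/2! · (f^{(1)}(19) − f^{(1)}(8)) = 1/12 · (27436.0 − 2048.00) = 2115.67.

S_1 ≈ 557990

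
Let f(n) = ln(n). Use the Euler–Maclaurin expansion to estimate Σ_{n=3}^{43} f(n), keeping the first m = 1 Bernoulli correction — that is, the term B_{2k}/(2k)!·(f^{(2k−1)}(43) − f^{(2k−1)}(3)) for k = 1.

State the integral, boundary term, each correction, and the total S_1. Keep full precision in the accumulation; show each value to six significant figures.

∫_3^43 ln(x) dx evaluates to 118.436.
½[f(3) + f(43)] = ½[1.09861 + 3.76120] = 2.42991.
Integral + boundary = 120.866.
Correction k=1: B_{2}/2! · (f^{(1)}(43) − f^{(1)}(3)) = 1/12 · (0.0232558 − 0.333333) = -0.0258398.

S_1 ≈ 120.840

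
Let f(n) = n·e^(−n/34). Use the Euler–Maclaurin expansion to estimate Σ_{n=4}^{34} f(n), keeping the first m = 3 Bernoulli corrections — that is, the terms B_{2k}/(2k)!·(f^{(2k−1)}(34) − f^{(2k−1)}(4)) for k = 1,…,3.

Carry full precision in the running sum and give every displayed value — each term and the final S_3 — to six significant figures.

The integral term ∫_4^34 x·e^(−x/34) dx = 298.063.
Boundary: ½(f(4) + f(34)) = ½(3.55604 + 12.5079) = 8.03197.
Running total after boundary: 306.095.
Order-1 term: 1/12 · (0.00000 − 0.784420) = -0.0653684.
After k=1: 306.030.
Order-2 term: −1/720 · (0.000636470 − 0.00221664) = 2.19469e-06.
After k=2: 306.030.
Order-3 term: 1/30240 · (1.10116e-06 − 3.24803e-06) = -7.09944e-11.

S_3 ≈ 306.030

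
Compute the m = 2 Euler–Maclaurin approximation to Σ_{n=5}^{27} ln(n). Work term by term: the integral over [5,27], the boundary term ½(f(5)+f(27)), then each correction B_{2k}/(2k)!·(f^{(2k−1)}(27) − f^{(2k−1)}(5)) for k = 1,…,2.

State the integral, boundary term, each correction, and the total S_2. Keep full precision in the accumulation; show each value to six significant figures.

S_2 ≈ 61.3795

The integral term ∫_5^27 ln(x) dx = 58.9404.
½[f(5) + f(27)] = ½[1.60944 + 3.29584] = 2.45264.
So far: 61.3930.
Order-1 term: 1/12 · (0.0370370 − 0.200000) = -0.0135802.
Partial sum through k=1: 61.3795.
Order-2 term: −1/720 · (0.000101611 − 0.0160000) = 2.20811e-05.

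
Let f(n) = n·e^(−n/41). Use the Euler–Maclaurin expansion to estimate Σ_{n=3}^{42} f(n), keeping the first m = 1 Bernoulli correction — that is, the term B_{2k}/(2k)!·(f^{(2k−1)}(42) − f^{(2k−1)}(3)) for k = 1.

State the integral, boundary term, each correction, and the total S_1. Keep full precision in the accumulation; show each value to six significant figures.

S_1 ≈ 463.845

Integral: ∫_3^42 x·e^(−x/41) dx = 454.985.
Endpoint term: (f(3) + f(42))/2 = (2.78833 + 15.0786)/2 = 8.93348.
Integral + boundary = 463.918.
Order-1 term: 1/12 · (-0.00875647 − 0.861434) = -0.0725159.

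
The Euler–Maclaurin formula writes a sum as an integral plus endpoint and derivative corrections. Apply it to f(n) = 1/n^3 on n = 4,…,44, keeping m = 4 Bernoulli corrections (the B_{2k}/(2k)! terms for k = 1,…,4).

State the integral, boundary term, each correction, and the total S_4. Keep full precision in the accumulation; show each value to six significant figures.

Integral: ∫_4^44 1/x^3 dx = 0.0309917.
Endpoint term: (f(4) + f(44))/2 = (0.0156250 + 1.17393e-05)/2 = 0.00781837.
Integral + boundary = 0.0388101.
k=1: B_{2}/(2)! × [f^{(1)}(44) − f^{(1)}(4)] = 1/12 × (-8.00406e-07 − (-0.0117188)) = 0.000976496.
After k=1: 0.0397866.
k=2: B_{4}/(4)! × [f^{(3)}(44) − f^{(3)}(4)] = −1/720 × (-8.26866e-09 − (-0.0146484)) = -2.03450e-05.
After k=2: 0.0397663.
k=3: B_{6}/(6)! × [f^{(5)}(44) − f^{(5)}(4)] = 1/30240 × (-1.79382e-10 − (-0.0384521)) = 1.27157e-06.
After k=3: 0.0397675.
k=4: B_{8}/(8)! × [f^{(7)}(44) − f^{(7)}(4)] = −1/1209600 × (-6.67124e-12 − (-0.173035)) = -1.43051e-07.

S_4 ≈ 0.0397674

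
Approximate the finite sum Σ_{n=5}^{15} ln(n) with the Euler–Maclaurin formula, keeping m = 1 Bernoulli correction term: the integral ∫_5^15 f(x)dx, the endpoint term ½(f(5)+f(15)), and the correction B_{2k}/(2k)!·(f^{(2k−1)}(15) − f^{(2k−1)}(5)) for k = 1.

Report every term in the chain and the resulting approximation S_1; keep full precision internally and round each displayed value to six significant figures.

∫_5^15 ln(x) dx evaluates to 22.5736.
½[f(5) + f(15)] = ½[1.60944 + 2.70805] = 2.15874.
Running total after boundary: 24.7323.
k=1: B_{2}/(2)! × [f^{(1)}(15) − f^{(1)}(5)] = 1/12 × (0.0666667 − 0.200000) = -0.0111111.

S_1 ≈ 24.7212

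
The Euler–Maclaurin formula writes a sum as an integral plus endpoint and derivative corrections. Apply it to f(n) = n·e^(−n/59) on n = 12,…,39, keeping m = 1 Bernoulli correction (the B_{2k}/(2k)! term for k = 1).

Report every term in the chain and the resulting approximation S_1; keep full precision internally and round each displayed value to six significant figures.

S_1 ≈ 447.584

∫_12^39 x·e^(−x/59) dx evaluates to 432.660.
Boundary: ½(f(12) + f(39)) = ½(9.79152 + 20.1367) = 14.9641.
So far: 447.624.
Order-1 term: 1/12 · (0.175026 − 0.650002) = -0.0395814.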